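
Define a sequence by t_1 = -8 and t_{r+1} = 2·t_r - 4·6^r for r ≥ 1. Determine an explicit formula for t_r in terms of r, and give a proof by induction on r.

Computing the first terms: t_1 = -8, t_2 = -40, t_3 = -224. This suggests t_r = -2^r - 6^r.
When r = 1: the formula gives -8 = -8 = t_1.
Inductive step: suppose the statement holds for some k ≥ 1, so t_k = -2^k - 6^k.
Then t_{k+1} = 2·t_k - 4·6^k = 2·(-2^k - 6^k) - 4·6^k = -2^(k + 1) - 6^(k + 1),
which is the claimed formula at r = k+1.
This completes the induction.

t_r = -2^r - 6^r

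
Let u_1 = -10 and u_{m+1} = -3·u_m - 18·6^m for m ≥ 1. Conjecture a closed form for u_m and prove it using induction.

u_m = 2(-3)^(m - 1) - 2·6^m

Computing the first terms: u_1 = -10, u_2 = -78, u_3 = -414. This suggests u_m = 2(-3)^(m - 1) - 2·6^m.
Base case (m = 1): the formula gives -10 = -10 = u_1.
Inductive step: suppose the statement holds for some k ≥ 1, so u_k = 2(-3)^(k - 1) - 2·6^k.
Then u_{k+1} = -3·u_k - 18·6^k = -3·(2(-3)^(k - 1) - 2·6^k) - 18·6^k = 2(-3)^k - 2·6^(k + 1) = 2(-3)^((k+1) - 1) - 2·6^(k+1),
which is the claimed formula at m = k+1.
By the principle of mathematical induction, the result holds for all m ≥ 1.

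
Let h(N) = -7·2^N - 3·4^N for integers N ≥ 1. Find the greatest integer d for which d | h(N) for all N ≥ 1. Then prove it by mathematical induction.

Computing the first values: h(1) = -26 and h(2) = -76; gcd(-26, -76) = 2, so d ≤ 2.
We prove 2 | -7·2^N - 3·4^N for all N ≥ 1 by induction on N.
Base case (N = 1): h(1) = -26 = 2·(-13), so 2 | h(1).
For the inductive step, assume it holds for an arbitrary i ≥ 1, i.e. 2 | h(i). Then
h(i+1) − 4·h(i) = (-7·2^(i+1) - 3·4^(i+1)) − 4·(-7·2^i - 3·4^i) = (-7)·2^i·(2 − 4) = (14)·2^i. Since 2 | h(i) by the inductive hypothesis, 2 | 4·h(i); and 2 | 14 since 14 = 2·7. Therefore 2 | h(i+1).
By the principle of mathematical induction, the result holds for all N ≥ 1.
Therefore the largest such d is 2.

d = 2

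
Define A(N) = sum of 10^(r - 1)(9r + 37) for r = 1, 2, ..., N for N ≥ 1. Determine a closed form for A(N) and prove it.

We claim A(N) = 10^N(N + 4) - 4 for all N ≥ 1.
Base case (N = 1): A(1) = 46, and the closed form gives 46. They agree.
Inductive step: assume the claim holds for N = r, so A(r) = 10^r(r + 4) - 4.
Then A(r+1) = A(r) + (10^r(9r + 46)) = (10^r(r + 4) - 4) + (10^r(9r + 46)).
Simplifying, A(r+1) = 10·10^r·r + 50·10^r - 4 = 10^(r+1)((r+1) + 4) - 4,
which is the closed form with N = r+1.
By the principle of mathematical induction, the result holds for all N ≥ 1.

A(N) = 10^N(N + 4) - 4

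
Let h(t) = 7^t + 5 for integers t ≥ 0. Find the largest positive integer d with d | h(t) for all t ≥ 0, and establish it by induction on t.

Computing the first values: h(0) = 6 and h(1) = 12; gcd(6, 12) = 6, so d ≤ 6.
We prove 6 | 7^t + 5 for all t ≥ 0 by induction on t.
When t = 0: h(0) = 6 = 6·(1), so 6 | h(0).
For the inductive step, assume it holds for an arbitrary r ≥ 0, i.e. 6 | h(r). Then
h(r+1) = 7^(r+1) + 5 = 7·(7^r + 5) - 30 = 7·h(r) - 30. The first term is divisible by 6 by the inductive hypothesis, and -30 is divisible by 6. Hence 6 | h(r+1).
This completes the induction.
Therefore the largest such d is 6.

d = 6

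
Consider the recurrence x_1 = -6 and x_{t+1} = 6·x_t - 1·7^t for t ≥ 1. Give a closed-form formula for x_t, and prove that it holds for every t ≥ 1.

Computing the first terms: x_1 = -6, x_2 = -43, x_3 = -307. This suggests x_t = 6^(t - 1) - 7^t.
Base step (t = 1): the formula gives -6 = -6 = x_1.
Suppose the result is true for t = i, so x_i = 6^(i - 1) - 7^i.
Then x_{i+1} = 6·x_i - 1·7^i = 6·(6^(i - 1) - 7^i) - 1·7^i = 6^i - 7^(i + 1) = 6^((i+1) - 1) - 7^(i+1),
which is the claimed formula at t = i+1.
Hence, by induction on t, the claim holds for every t ≥ 1.

x_t = 6^(t - 1) - 7^t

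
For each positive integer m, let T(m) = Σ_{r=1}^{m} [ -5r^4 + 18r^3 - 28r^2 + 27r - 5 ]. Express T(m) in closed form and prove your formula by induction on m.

We claim T(m) = -m(m^4 - 2m^3 + 2m^2 - 4m - 4) for all m ≥ 1.
For the base case m = 1: T(1) = 7, and the closed form gives 7. They agree.
Inductive step: suppose the statement holds for some r ≥ 1, so T(r) = r(-r^4 + 2r^3 - 2r^2 + 4r + 4).
Then T(r+1) = T(r) + (-5r^4 - 2r^3 - 4r^2 + 5r + 7) = (r(-r^4 + 2r^3 - 2r^2 + 4r + 4)) + (-5r^4 - 2r^3 - 4r^2 + 5r + 7).
Simplifying, T(r+1) = -(r + 1)(r^4 + 2r^3 + 2r^2 - 2r - 7) = -(r+1)((r+1)^4 - 2(r+1)^3 + 2(r+1)^2 - 4(r+1) - 4),
which is the closed form with m = r+1.
Hence, by induction on m, the claim holds for every m ≥ 1.

T(m) = -m(m^4 - 2m^3 + 2m^2 - 4m - 4)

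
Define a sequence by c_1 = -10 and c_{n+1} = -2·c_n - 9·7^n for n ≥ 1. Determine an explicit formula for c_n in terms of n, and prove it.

Computing the first terms: c_1 = -10, c_2 = -43, c_3 = -355. This suggests c_n = -3(-2)^(n - 1) - 7^n.
Base case (n = 1): the formula gives -10 = -10 = c_1.
Inductive step: suppose the statement holds for some k ≥ 1, so c_k = -3(-2)^(k - 1) - 7^k.
Then c_{k+1} = -2·c_k - 9·7^k = -2·(-3(-2)^(k - 1) - 7^k) - 9·7^k = -3(-2)^k - 7^(k + 1) = -3(-2)^((k+1) - 1) - 7^(k+1),
which is the claimed formula at n = k+1.
This completes the induction.

c_n = -3(-2)^(n - 1) - 7^n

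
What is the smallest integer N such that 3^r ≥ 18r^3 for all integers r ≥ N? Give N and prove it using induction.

At r = 8: 6561 < 9216, so the inequality fails and N ≥ 9. We prove 3^r ≥ 18r^3 for all r ≥ 9.
When r = 9: 3^r = 19683 and 18r^3 = 13122, so 19683 ≥ 13122.
Inductive step: suppose the statement holds for some j ≥ 9, so 3^j ≥ 18j^3.
Then 3^(j + 1) = 3·(3^j) ≥ 3·(18j^3).
Also, for j ≥ 9 we have 3·(18j^3) ≥ 18(j+1)^3, since 3 ≥ (1 + 1/j)^3 for all j ≥ 9.
Combining, 3^(j + 1) ≥ 18(j+1)^3.
Hence, by induction on r, the claim holds for every r ≥ 9.
Hence the smallest such N is 9.

N = 9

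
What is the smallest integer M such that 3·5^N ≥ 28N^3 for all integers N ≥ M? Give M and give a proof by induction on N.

At N = 3: 375 < 756, so the inequality fails and M ≥ 4. We prove 3·5^N ≥ 28N^3 for all N ≥ 4.
For the base case N = 4: 3·5^N = 1875 and 28N^3 = 1792, so 1875 ≥ 1792.
Inductive step: assume the claim holds for N = i, so 3·5^i ≥ 28i^3.
Then 3·5^(i + 1) = 5·(3·5^i) ≥ 5·(28i^3).
Also, for i ≥ 4 we have 5·(28i^3) ≥ 28(i+1)^3, since 5 ≥ (1 + 1/i)^3 for all i ≥ 4.
Combining, 3·5^(i + 1) ≥ 28(i+1)^3.
This completes the induction.
Hence the smallest such M is 4.

M = 4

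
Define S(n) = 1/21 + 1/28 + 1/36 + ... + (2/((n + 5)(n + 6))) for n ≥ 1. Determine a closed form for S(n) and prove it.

We claim S(n) = n/(3(n + 6)) for all n ≥ 1.
For the base case n = 1: S(1) = 1/21, and the closed form gives 1/21. They agree.
For the inductive step, assume it holds for an arbitrary i ≥ 1, so S(i) = i/(3(i + 6)).
Then S(i+1) = S(i) + (2/((i + 6)(i + 7))) = (i/(3(i + 6))) + (2/((i + 6)(i + 7))).
Simplifying, S(i+1) = (i + 1)/(3(i + 7)) = (i+1)/(3((i+1) + 6)),
which is the closed form with n = i+1.
This completes the induction.

S(n) = n/(3(n + 6))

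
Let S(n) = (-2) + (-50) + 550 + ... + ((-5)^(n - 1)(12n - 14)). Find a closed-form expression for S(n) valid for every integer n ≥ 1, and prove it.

We claim S(n) = 2(-5)^n(-n + 1) - 2 for all n ≥ 1.
Base case (n = 1): S(1) = -2, and the closed form gives -2. They agree.
Inductive step: suppose the statement holds for some j ≥ 1, so S(j) = 2(-5)^j(-j + 1) - 2.
Then S(j+1) = S(j) + ((-5)^j(12j - 2)) = (2(-5)^j(-j + 1) - 2) + ((-5)^j(12j - 2)).
Simplifying, S(j+1) = 10(-5)^j·j - 2 = 2(-5)^(j+1)(-(j+1) + 1) - 2,
which is the closed form with n = j+1.
Hence, by induction on n, the claim holds for every n ≥ 1.

S(n) = 2(-5)^n(-n + 1) - 2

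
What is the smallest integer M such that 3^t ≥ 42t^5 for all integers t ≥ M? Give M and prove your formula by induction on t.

At t = 16: 43046721 < 44040192, so the inequality fails and M ≥ 17. We prove 3^t ≥ 42t^5 for all t ≥ 17.
When t = 17: 3^t = 129140163 and 42t^5 = 59633994, so 129140163 ≥ 59633994.
Suppose the result is true for t = i, so 3^i ≥ 42i^5.
Then 3^(i + 1) = 3·(3^i) ≥ 3·(42i^5).
Also, for i ≥ 17 we have 3·(42i^5) ≥ 42(i+1)^5, since 3 ≥ (1 + 1/i)^5 for all i ≥ 17.
Combining, 3^(i + 1) ≥ 42(i+1)^5.
By the principle of mathematical induction, the result holds for all t ≥ 17.
Hence the smallest such M is 17.

M = 17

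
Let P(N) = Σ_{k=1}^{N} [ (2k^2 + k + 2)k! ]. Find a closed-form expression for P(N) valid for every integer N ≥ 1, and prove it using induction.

P(N) = (2N + 1)(N + 1)! - 1

We claim P(N) = (2N + 1)(N + 1)! - 1 for all N ≥ 1.
Base case (N = 1): P(1) = 5, and the closed form gives 5. They agree.
Inductive step: assume the claim holds for N = k, so P(k) = (2k + 1)(k + 1)! - 1.
Then P(k+1) = P(k) + ((2k^2 + 5k + 5)(k + 1)!) = ((2k + 1)(k + 1)! - 1) + ((2k^2 + 5k + 5)(k + 1)!).
Simplifying, P(k+1) = (2(k+1) + 1)((k+1) + 1)! - 1,
which is the closed form with N = k+1.
By the principle of mathematical induction, the result holds for all N ≥ 1.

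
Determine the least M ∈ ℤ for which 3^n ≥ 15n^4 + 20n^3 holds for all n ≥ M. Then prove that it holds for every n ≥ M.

At n = 11: 177147 < 246235, so the inequality fails and M ≥ 12. We prove 3^n ≥ 15n^4 + 20n^3 for all n ≥ 12.
Base step (n = 12): 3^n = 531441 and 15n^4 + 20n^3 = 345600, so 531441 ≥ 345600.
Inductive step: suppose the statement holds for some p ≥ 12, so 3^p ≥ 15p^4 + 20p^3.
Then 3^(p + 1) = 3·(3^p) ≥ 3·(15p^4 + 20p^3).
Also, for p ≥ 12 we have 3·(15p^4 + 20p^3) ≥ 15(p+1)^4 + 20(p+1)^3, since 3·(15p^4 + 20p^3) − (15(p+1)^4 + 20(p+1)^3) = 30p^4 - 20p^3 - 150p^2 - 120p - 35, which is nonnegative for all p ≥ 12.
Combining, 3^(p + 1) ≥ 15(p+1)^4 + 20(p+1)^3.
Hence, by induction on n, the claim holds for every n ≥ 12.
Hence the smallest such M is 12.

M = 12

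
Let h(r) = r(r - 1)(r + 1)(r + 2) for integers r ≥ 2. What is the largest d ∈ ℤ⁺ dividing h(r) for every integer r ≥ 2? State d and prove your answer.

Computing the first values: h(2) = 24 and h(3) = 120; gcd(24, 120) = 24, so d ≤ 24.
We prove 24 | r(r - 1)(r + 1)(r + 2) for all r ≥ 2 by induction on r.
Base case (r = 2): h(2) = 24 = 24·(1), so 24 | h(2).
For the inductive step, assume it holds for an arbitrary i ≥ 2, i.e. 24 | h(i). Then
h(i+1) − h(i) = i·(i+1)·(i+2)·(i+3) − (i-1)·i·(i+1)·(i+2) = i·(i+1)·(i+2)·[(i+3) − (i-1)] = 4·i·(i+1)·(i+2). The product of 3 consecutive integers is divisible by (3)! = 6, so h(i+1) − h(i) is divisible by 4·6 = 24. By the inductive hypothesis 24 | h(i), hence 24 | h(i+1).
By the principle of mathematical induction, the result holds for all r ≥ 2.
Therefore the largest such d is 24.

d = 24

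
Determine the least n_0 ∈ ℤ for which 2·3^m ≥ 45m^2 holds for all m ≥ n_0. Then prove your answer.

n_0 = 7

At m = 6: 1458 < 1620, so the inequality fails and n_0 ≥ 7. We prove 2·3^m ≥ 45m^2 for all m ≥ 7.
Base case (m = 7): 2·3^m = 4374 and 45m^2 = 2205, so 4374 ≥ 2205.
Suppose the result is true for m = i, so 2·3^i ≥ 45i^2.
Then 2·3^(i + 1) = 3·(2·3^i) ≥ 3·(45i^2).
Also, for i ≥ 7 we have 3·(45i^2) ≥ 45(i+1)^2, since 3 ≥ (1 + 1/i)^2 for all i ≥ 7.
Combining, 2·3^(i + 1) ≥ 45(i+1)^2.
This completes the induction.
Hence the smallest such n_0 is 7.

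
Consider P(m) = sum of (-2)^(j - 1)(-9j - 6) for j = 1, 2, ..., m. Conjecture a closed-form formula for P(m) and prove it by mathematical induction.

We claim P(m) = 3(-2)^m(m + 1) - 3 for all m ≥ 1.
When m = 1: P(1) = -15, and the closed form gives -15. They agree.
For the inductive step, assume it holds for an arbitrary j ≥ 1, so P(j) = 3(-2)^j(j + 1) - 3.
Then P(j+1) = P(j) + ((-2)^j(-9j - 15)) = (3(-2)^j(j + 1) - 3) + ((-2)^j(-9j - 15)).
Simplifying, P(j+1) = -6(-2)^j·j - 12(-2)^j - 3 = 3(-2)^(j+1)((j+1) + 1) - 3,
which is the closed form with m = j+1.
This completes the induction.

P(m) = 3(-2)^m(m + 1) - 3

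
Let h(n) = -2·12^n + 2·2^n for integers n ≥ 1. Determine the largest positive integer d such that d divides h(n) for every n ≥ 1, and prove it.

Computing the first values: h(1) = -20 and h(2) = -280; gcd(-20, -280) = 20, so d ≤ 20.
We prove 20 | -2·12^n + 2·2^n for all n ≥ 1 by induction on n.
For the base case n = 1: h(1) = -20 = 20·(-1), so 20 | h(1).
Inductive step: suppose the statement holds for some r ≥ 1, i.e. 20 | h(r). Then
h(r+1) − 12·h(r) = (-2·12^(r+1) + 2·2^(r+1)) − 12·(-2·12^r + 2·2^r) = (2)·2^r·(2 − 12) = (-20)·2^r. Since 20 | h(r) by the inductive hypothesis, 20 | 12·h(r); and 20 | -20 since -20 = 20·-1. Therefore 20 | h(r+1).
This completes the induction.
Therefore the largest such d is 20.

d = 20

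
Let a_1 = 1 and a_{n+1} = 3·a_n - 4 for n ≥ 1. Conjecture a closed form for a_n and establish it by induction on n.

Computing the first terms: a_1 = 1, a_2 = -1, a_3 = -7. This suggests a_n = -3^(n - 1) + 2.
For the base case n = 1: the formula gives 1 = 1 = a_1.
For the inductive step, assume it holds for an arbitrary i ≥ 1, so a_i = -3^(i - 1) + 2.
Then a_{i+1} = 3·a_i - 4 = 3·(-3^(i - 1) + 2) - 4 = -3^i + 2 = -3^((i+1) - 1) + 2,
which is the claimed formula at n = i+1.
This completes the induction.

a_n = -3^(n - 1) + 2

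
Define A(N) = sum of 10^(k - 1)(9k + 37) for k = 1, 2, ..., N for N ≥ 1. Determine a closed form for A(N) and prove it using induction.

We claim A(N) = 10^N(N + 4) - 4 for all N ≥ 1.
When N = 1: A(1) = 46, and the closed form gives 46. They agree.
Suppose the result is true for N = k, so A(k) = 10^k(k + 4) - 4.
Then A(k+1) = A(k) + (10^k(9k + 46)) = (10^k(k + 4) - 4) + (10^k(9k + 46)).
Simplifying, A(k+1) = 10·10^k·k + 50·10^k - 4 = 10^(k+1)((k+1) + 4) - 4,
which is the closed form with N = k+1.
By the principle of mathematical induction, the result holds for all N ≥ 1.

A(N) = 10^N(N + 4) - 4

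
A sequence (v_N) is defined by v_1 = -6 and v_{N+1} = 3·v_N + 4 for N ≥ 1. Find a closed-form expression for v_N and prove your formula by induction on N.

Computing the first terms: v_1 = -6, v_2 = -14, v_3 = -38. This suggests v_N = -4·3^(N - 1) - 2.
Base case (N = 1): the formula gives -6 = -6 = v_1.
Suppose the result is true for N = p, so v_p = -4·3^(p - 1) - 2.
Then v_{p+1} = 3·v_p + 4 = 3·(-4·3^(p - 1) - 2) + 4 = -4·3^p - 2 = -4·3^((p+1) - 1) - 2,
which is the claimed formula at N = p+1.
This completes the induction.

v_N = -4·3^(N - 1) - 2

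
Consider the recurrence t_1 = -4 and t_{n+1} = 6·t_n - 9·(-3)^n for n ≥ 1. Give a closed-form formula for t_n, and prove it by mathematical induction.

t_n = (-3)^n - 6^(n - 1)

Computing the first terms: t_1 = -4, t_2 = 3, t_3 = -63. This suggests t_n = (-3)^n - 6^(n - 1).
Base case (n = 1): the formula gives -4 = -4 = t_1.
Inductive step: suppose the statement holds for some k ≥ 1, so t_k = (-3)^k - 6^(k - 1).
Then t_{k+1} = 6·t_k - 9·(-3)^k = 6·((-3)^k - 6^(k - 1)) - 9·(-3)^k = (-3)^(k + 1) - 6^k = (-3)^(k+1) - 6^((k+1) - 1),
which is the claimed formula at n = k+1.
By induction, the statement is established for all n ≥ 1.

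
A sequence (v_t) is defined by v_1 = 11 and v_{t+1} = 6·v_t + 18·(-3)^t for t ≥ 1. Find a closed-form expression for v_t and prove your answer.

Computing the first terms: v_1 = 11, v_2 = 12, v_3 = 234. This suggests v_t = -2(-3)^t + 5·6^(t - 1).
For the base case t = 1: the formula gives 11 = 11 = v_1.
Suppose the result is true for t = j, so v_j = -2(-3)^j + 5·6^(j - 1).
Then v_{j+1} = 6·v_j + 18·(-3)^j = 6·(-2(-3)^j + 5·6^(j - 1)) + 18·(-3)^j = -2(-3)^(j + 1) + 5·6^j = -2(-3)^(j+1) + 5·6^((j+1) - 1),
which is the claimed formula at t = j+1.
By induction, the statement is established for all t ≥ 1.

v_t = -2(-3)^t + 5·6^(t - 1)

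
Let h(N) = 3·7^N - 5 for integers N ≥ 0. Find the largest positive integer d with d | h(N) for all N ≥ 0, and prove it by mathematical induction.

d = 2

Computing the first values: h(0) = -2 and h(1) = 16; gcd(-2, 16) = 2, so d ≤ 2.
We prove 2 | 3·7^N - 5 for all N ≥ 0 by induction on N.
Base step (N = 0): h(0) = -2 = 2·(-1), so 2 | h(0).
Inductive step: assume the claim holds for N = m, i.e. 2 | h(m). Then
h(m+1) = 3·7^(m+1) - 5 = 7·(3·7^m - 5) + 30 = 7·h(m) + 30. The first term is divisible by 2 by the inductive hypothesis, and 30 is divisible by 2. Hence 2 | h(m+1).
By induction, the statement is established for all N ≥ 0.
Therefore the largest such d is 2.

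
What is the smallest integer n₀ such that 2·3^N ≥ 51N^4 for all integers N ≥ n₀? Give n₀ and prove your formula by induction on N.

At N = 11: 354294 < 746691, so the inequality fails and n₀ ≥ 12. We prove 2·3^N ≥ 51N^4 for all N ≥ 12.
Base case (N = 12): 2·3^N = 1062882 and 51N^4 = 1057536, so 1062882 ≥ 1057536.
Suppose the result is true for N = j, so 2·3^j ≥ 51j^4.
Then 2·3^(j + 1) = 3·(2·3^j) ≥ 3·(51j^4).
Also, for j ≥ 12 we have 3·(51j^4) ≥ 51(j+1)^4, since 3 ≥ (1 + 1/j)^4 for all j ≥ 12.
Combining, 2·3^(j + 1) ≥ 51(j+1)^4.
Hence, by induction on N, the claim holds for every N ≥ 12.
Hence the smallest such n₀ is 12.

n₀ = 12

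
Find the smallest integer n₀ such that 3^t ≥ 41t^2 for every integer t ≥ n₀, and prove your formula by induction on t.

n₀ = 7

At t = 6: 729 < 1476, so the inequality fails and n₀ ≥ 7. We prove 3^t ≥ 41t^2 for all t ≥ 7.
Base case (t = 7): 3^t = 2187 and 41t^2 = 2009, so 2187 ≥ 2009.
Inductive step: assume the claim holds for t = p, so 3^p ≥ 41p^2.
Then 3^(p + 1) = 3·(3^p) ≥ 3·(41p^2).
Also, for p ≥ 7 we have 3·(41p^2) ≥ 41(p+1)^2, since 3 ≥ (1 + 1/p)^2 for all p ≥ 7.
Combining, 3^(p + 1) ≥ 41(p+1)^2.
Hence, by induction on t, the claim holds for every t ≥ 7.
Hence the smallest such n₀ is 7.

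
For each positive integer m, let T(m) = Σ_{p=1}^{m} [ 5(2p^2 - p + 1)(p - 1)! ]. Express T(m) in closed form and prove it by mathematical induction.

T(m) = (10m + 5)m! - 5

We claim T(m) = (10m + 5)m! - 5 for all m ≥ 1.
Base step (m = 1): T(1) = 10, and the closed form gives 10. They agree.
Suppose the result is true for m = p, so T(p) = (10p + 5)p! - 5.
Then T(p+1) = T(p) + (5(2p^2 + 3p + 2)p!) = ((10p + 5)p! - 5) + (5(2p^2 + 3p + 2)p!).
Simplifying, T(p+1) = (10(p+1) + 5)(p+1)! - 5,
which is the closed form with m = p+1.
By induction, the statement is established for all m ≥ 1.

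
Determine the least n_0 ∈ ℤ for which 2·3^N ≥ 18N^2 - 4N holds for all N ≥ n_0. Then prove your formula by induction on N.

At N = 4: 162 < 272, so the inequality fails and n_0 ≥ 5. We prove 2·3^N ≥ 18N^2 - 4N for all N ≥ 5.
Base case (N = 5): 2·3^N = 486 and 18N^2 - 4N = 430, so 486 ≥ 430.
Suppose the result is true for N = r, so 2·3^r ≥ 18r^2 - 4r.
Then 2·3^(r + 1) = 3·(2·3^r) ≥ 3·(18r^2 - 4r).
Also, for r ≥ 5 we have 3·(18r^2 - 4r) ≥ 18(r+1)^2 - 4(r+1), since 3·(18r^2 - 4r) − (18(r+1)^2 - 4(r+1)) = 36r^2 - 44r - 14, which is nonnegative for all r ≥ 5.
Combining, 2·3^(r + 1) ≥ 18(r+1)^2 - 4(r+1).
Hence, by induction on N, the claim holds for every N ≥ 5.
Hence the smallest such n_0 is 5.

n_0 = 5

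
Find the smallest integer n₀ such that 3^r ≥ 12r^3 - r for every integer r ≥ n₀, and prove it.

n₀ = 8

At r = 7: 2187 < 4109, so the inequality fails and n₀ ≥ 8. We prove 3^r ≥ 12r^3 - r for all r ≥ 8.
For the base case r = 8: 3^r = 6561 and 12r^3 - r = 6136, so 6561 ≥ 6136.
Suppose the result is true for r = m, so 3^m ≥ 12m^3 - m.
Then 3^(m + 1) = 3·(3^m) ≥ 3·(12m^3 - m).
Also, for m ≥ 8 we have 3·(12m^3 - m) ≥ 12(m+1)^3 - (m+1), since 3·(12m^3 - m) − (12(m+1)^3 - (m+1)) = 24m^3 - 36m^2 - 38m - 11, which is nonnegative for all m ≥ 8.
Combining, 3^(m + 1) ≥ 12(m+1)^3 - (m+1).
This completes the induction.
Hence the smallest such n₀ is 8.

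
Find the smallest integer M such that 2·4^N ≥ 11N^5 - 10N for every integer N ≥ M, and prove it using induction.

At N = 9: 524288 < 649449, so the inequality fails and M ≥ 10. We prove 2·4^N ≥ 11N^5 - 10N for all N ≥ 10.
When N = 10: 2·4^N = 2097152 and 11N^5 - 10N = 1099900, so 2097152 ≥ 1099900.
For the inductive step, assume it holds for an arbitrary p ≥ 10, so 2·4^p ≥ 11p^5 - 10p.
Then 2·4^(p + 1) = 4·(2·4^p) ≥ 4·(11p^5 - 10p).
Also, for p ≥ 10 we have 4·(11p^5 - 10p) ≥ 11(p+1)^5 - 10(p+1), since 4·(11p^5 - 10p) − (11(p+1)^5 - 10(p+1)) = 33p^5 - 55p^4 - 110p^3 - 110p^2 - 85p - 1, which is nonnegative for all p ≥ 10.
Combining, 2·4^(p + 1) ≥ 11(p+1)^5 - 10(p+1).
This completes the induction.
Hence the smallest such M is 10.

M = 10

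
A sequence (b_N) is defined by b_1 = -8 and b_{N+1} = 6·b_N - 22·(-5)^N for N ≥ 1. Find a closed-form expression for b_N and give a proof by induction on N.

Computing the first terms: b_1 = -8, b_2 = 62, b_3 = -178. This suggests b_N = 2(-5)^N + 2·6^(N - 1).
Base case (N = 1): the formula gives -8 = -8 = b_1.
Inductive step: assume the claim holds for N = j, so b_j = 2(-5)^j + 2·6^(j - 1).
Then b_{j+1} = 6·b_j - 22·(-5)^j = 6·(2(-5)^j + 2·6^(j - 1)) - 22·(-5)^j = 2(-5)^(j + 1) + 2·6^j = 2(-5)^(j+1) + 2·6^((j+1) - 1),
which is the claimed formula at N = j+1.
This completes the induction.

b_N = 2(-5)^N + 2·6^(N - 1)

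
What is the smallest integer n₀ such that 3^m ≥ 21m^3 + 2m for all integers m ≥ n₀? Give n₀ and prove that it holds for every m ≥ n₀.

n₀ = 9

At m = 8: 6561 < 10768, so the inequality fails and n₀ ≥ 9. We prove 3^m ≥ 21m^3 + 2m for all m ≥ 9.
For the base case m = 9: 3^m = 19683 and 21m^3 + 2m = 15327, so 19683 ≥ 15327.
Inductive step: assume the claim holds for m = k, so 3^k ≥ 21k^3 + 2k.
Then 3^(k + 1) = 3·(3^k) ≥ 3·(21k^3 + 2k).
Also, for k ≥ 9 we have 3·(21k^3 + 2k) ≥ 21(k+1)^3 + 2(k+1), since 3·(21k^3 + 2k) − (21(k+1)^3 + 2(k+1)) = 42k^3 - 63k^2 - 59k - 23, which is nonnegative for all k ≥ 9.
Combining, 3^(k + 1) ≥ 21(k+1)^3 + 2(k+1).
Hence, by induction on m, the claim holds for every m ≥ 9.
Hence the smallest such n₀ is 9.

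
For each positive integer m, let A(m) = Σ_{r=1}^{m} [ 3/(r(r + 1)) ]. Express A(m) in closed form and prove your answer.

A(m) = 3m/(m + 1)

We claim A(m) = 3m/(m + 1) for all m ≥ 1.
Base case (m = 1): A(1) = 3/2, and the closed form gives 3/2. They agree.
Suppose the result is true for m = r, so A(r) = 3r/(r + 1).
Then A(r+1) = A(r) + (3/((r + 1)(r + 2))) = (3r/(r + 1)) + (3/((r + 1)(r + 2))).
Simplifying, A(r+1) = 3(r + 1)/(r + 2) = 3(r+1)/((r+1) + 1),
which is the closed form with m = r+1.
By the principle of mathematical induction, the result holds for all m ≥ 1.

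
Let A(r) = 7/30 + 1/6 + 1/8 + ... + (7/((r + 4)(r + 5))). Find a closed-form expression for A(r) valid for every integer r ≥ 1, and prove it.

A(r) = 7r/(5(r + 5))

We claim A(r) = 7r/(5(r + 5)) for all r ≥ 1.
When r = 1: A(1) = 7/30, and the closed form gives 7/30. They agree.
Inductive step: suppose the statement holds for some p ≥ 1, so A(p) = 7p/(5(p + 5)).
Then A(p+1) = A(p) + (7/((p + 5)(p + 6))) = (7p/(5(p + 5))) + (7/((p + 5)(p + 6))).
Simplifying, A(p+1) = 7(p + 1)/(5(p + 6)) = 7(p+1)/(5((p+1) + 5)),
which is the closed form with r = p+1.
By induction, the statement is established for all r ≥ 1.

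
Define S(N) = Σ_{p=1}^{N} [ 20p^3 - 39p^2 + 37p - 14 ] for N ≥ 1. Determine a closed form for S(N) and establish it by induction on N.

S(N) = N(5N^3 - 3N^2 + 4N - 2)

We claim S(N) = N(5N^3 - 3N^2 + 4N - 2) for all N ≥ 1.
Base step (N = 1): S(1) = 4, and the closed form gives 4. They agree.
Inductive step: suppose the statement holds for some p ≥ 1, so S(p) = p(5p^3 - 3p^2 + 4p - 2).
Then S(p+1) = S(p) + (20p^3 + 21p^2 + 19p + 4) = (p(5p^3 - 3p^2 + 4p - 2)) + (20p^3 + 21p^2 + 19p + 4).
Simplifying, S(p+1) = (p + 1)(5p^3 + 12p^2 + 13p + 4) = (p+1)(5(p+1)^3 - 3(p+1)^2 + 4(p+1) - 2),
which is the closed form with N = p+1.
By induction, the statement is established for all N ≥ 1.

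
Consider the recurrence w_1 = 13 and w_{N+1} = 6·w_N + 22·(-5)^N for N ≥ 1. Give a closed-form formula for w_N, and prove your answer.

Computing the first terms: w_1 = 13, w_2 = -32, w_3 = 358. This suggests w_N = -2(-5)^N + 3·6^(N - 1).
Base case (N = 1): the formula gives 13 = 13 = w_1.
Suppose the result is true for N = p, so w_p = -2(-5)^p + 3·6^(p - 1).
Then w_{p+1} = 6·w_p + 22·(-5)^p = 6·(-2(-5)^p + 3·6^(p - 1)) + 22·(-5)^p = -2(-5)^(p + 1) + 3·6^p = -2(-5)^(p+1) + 3·6^((p+1) - 1),
which is the claimed formula at N = p+1.
This completes the induction.

w_N = -2(-5)^N + 3·6^(N - 1)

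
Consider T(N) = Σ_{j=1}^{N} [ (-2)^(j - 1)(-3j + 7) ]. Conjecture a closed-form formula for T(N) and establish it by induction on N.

T(N) = (-2)^N(N - 2) + 2

We claim T(N) = (-2)^N(N - 2) + 2 for all N ≥ 1.
Base case (N = 1): T(1) = 4, and the closed form gives 4. They agree.
Inductive step: assume the claim holds for N = j, so T(j) = (-2)^j(j - 2) + 2.
Then T(j+1) = T(j) + ((-2)^j(-3j + 4)) = ((-2)^j(j - 2) + 2) + ((-2)^j(-3j + 4)).
Simplifying, T(j+1) = -2(-2)^j·j + 2(-2)^j + 2 = (-2)^(j+1)((j+1) - 2) + 2,
which is the closed form with N = j+1.
This completes the induction.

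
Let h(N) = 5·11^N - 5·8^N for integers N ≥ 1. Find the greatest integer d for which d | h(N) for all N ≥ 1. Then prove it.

Computing the first values: h(1) = 15 and h(2) = 285; gcd(15, 285) = 15, so d ≤ 15.
We prove 15 | 5·11^N - 5·8^N for all N ≥ 1 by induction on N.
For the base case N = 1: h(1) = 15 = 15·(1), so 15 | h(1).
For the inductive step, assume it holds for an arbitrary p ≥ 1, i.e. 15 | h(p). Then
h(p+1) − 11·h(p) = (5·11^(p+1) - 5·8^(p+1)) − 11·(5·11^p - 5·8^p) = (-5)·8^p·(8 − 11) = (15)·8^p. Since 15 | h(p) by the inductive hypothesis, 15 | 11·h(p); and 15 | 15 since 15 = 15·1. Therefore 15 | h(p+1).
By the principle of mathematical induction, the result holds for all N ≥ 1.
Therefore the largest such d is 15.

d = 15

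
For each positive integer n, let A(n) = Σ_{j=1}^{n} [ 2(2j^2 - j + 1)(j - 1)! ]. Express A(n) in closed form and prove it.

We claim A(n) = (4n + 2)n! - 2 for all n ≥ 1.
When n = 1: A(1) = 4, and the closed form gives 4. They agree.
Inductive step: suppose the statement holds for some j ≥ 1, so A(j) = (4j + 2)j! - 2.
Then A(j+1) = A(j) + (2(2j^2 + 3j + 2)j!) = ((4j + 2)j! - 2) + (2(2j^2 + 3j + 2)j!).
Simplifying, A(j+1) = (4(j+1) + 2)(j+1)! - 2,
which is the closed form with n = j+1.
Hence, by induction on n, the claim holds for every n ≥ 1.

A(n) = (4n + 2)n! - 2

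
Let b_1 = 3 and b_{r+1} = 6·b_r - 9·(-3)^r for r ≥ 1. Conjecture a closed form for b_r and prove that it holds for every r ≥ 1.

b_r = (-3)^r + 6^r

Computing the first terms: b_1 = 3, b_2 = 45, b_3 = 189. This suggests b_r = (-3)^r + 6^r.
For the base case r = 1: the formula gives 3 = 3 = b_1.
For the inductive step, assume it holds for an arbitrary p ≥ 1, so b_p = (-3)^p + 6^p.
Then b_{p+1} = 6·b_p - 9·(-3)^p = 6·((-3)^p + 6^p) - 9·(-3)^p = (-3)^(p + 1) + 6^(p + 1),
which is the claimed formula at r = p+1.
By induction, the statement is established for all r ≥ 1.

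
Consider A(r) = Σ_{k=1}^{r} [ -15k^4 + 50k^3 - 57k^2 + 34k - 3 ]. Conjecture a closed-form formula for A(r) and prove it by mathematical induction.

A(r) = -r(3r^4 - 5r^3 - r^2 - r - 5)

We claim A(r) = -r(3r^4 - 5r^3 - r^2 - r - 5) for all r ≥ 1.
When r = 1: A(1) = 9, and the closed form gives 9. They agree.
Inductive step: assume the claim holds for r = k, so A(k) = k(-3k^4 + 5k^3 + k^2 + k + 5).
Then A(k+1) = A(k) + (-15k^4 - 10k^3 + 3k^2 + 10k + 9) = (k(-3k^4 + 5k^3 + k^2 + k + 5)) + (-15k^4 - 10k^3 + 3k^2 + 10k + 9).
Simplifying, A(k+1) = -(k + 1)(3k^4 + 7k^3 + 2k^2 - 6k - 9) = -(k+1)(3(k+1)^4 - 5(k+1)^3 - (k+1)^2 - (k+1) - 5),
which is the closed form with r = k+1.
This completes the induction.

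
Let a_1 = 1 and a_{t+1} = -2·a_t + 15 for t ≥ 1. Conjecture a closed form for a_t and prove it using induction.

Computing the first terms: a_1 = 1, a_2 = 13, a_3 = -11. This suggests a_t = -(-2)^(t + 1) + 5.
Base step (t = 1): the formula gives 1 = 1 = a_1.
Inductive step: suppose the statement holds for some p ≥ 1, so a_p = -(-2)^(p + 1) + 5.
Then a_{p+1} = -2·a_p + 15 = -2·(-(-2)^(p + 1) + 5) + 15 = -(-2)^(p + 2) + 5 = -(-2)^((p+1) + 1) + 5,
which is the claimed formula at t = p+1.
By the principle of mathematical induction, the result holds for all t ≥ 1.

a_t = -(-2)^(t + 1) + 5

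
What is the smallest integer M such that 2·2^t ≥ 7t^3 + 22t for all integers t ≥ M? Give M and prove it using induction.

M = 13

At t = 12: 8192 < 12360, so the inequality fails and M ≥ 13. We prove 2·2^t ≥ 7t^3 + 22t for all t ≥ 13.
For the base case t = 13: 2·2^t = 16384 and 7t^3 + 22t = 15665, so 16384 ≥ 15665.
Suppose the result is true for t = i, so 2·2^i ≥ 7i^3 + 22i.
Then 2·2^(i + 1) = 2·(2·2^i) ≥ 2·(7i^3 + 22i).
Also, for i ≥ 13 we have 2·(7i^3 + 22i) ≥ 7(i+1)^3 + 22(i+1), since 2·(7i^3 + 22i) − (7(i+1)^3 + 22(i+1)) = 7i^3 - 21i^2 + i - 29, which is nonnegative for all i ≥ 13.
Combining, 2·2^(i + 1) ≥ 7(i+1)^3 + 22(i+1).
By induction, the statement is established for all t ≥ 13.
Hence the smallest such M is 13.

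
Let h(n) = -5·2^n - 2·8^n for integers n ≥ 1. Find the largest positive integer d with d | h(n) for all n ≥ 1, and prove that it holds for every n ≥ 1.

d = 2

Computing the first values: h(1) = -26 and h(2) = -148; gcd(-26, -148) = 2, so d ≤ 2.
We prove 2 | -5·2^n - 2·8^n for all n ≥ 1 by induction on n.
For the base case n = 1: h(1) = -26 = 2·(-13), so 2 | h(1).
Inductive step: assume the claim holds for n = m, i.e. 2 | h(m). Then
h(m+1) − 8·h(m) = (-5·2^(m+1) - 2·8^(m+1)) − 8·(-5·2^m - 2·8^m) = (-5)·2^m·(2 − 8) = (30)·2^m. Since 2 | h(m) by the inductive hypothesis, 2 | 8·h(m); and 2 | 30 since 30 = 2·15. Therefore 2 | h(m+1).
By induction, the statement is established for all n ≥ 1.
Therefore the largest such d is 2.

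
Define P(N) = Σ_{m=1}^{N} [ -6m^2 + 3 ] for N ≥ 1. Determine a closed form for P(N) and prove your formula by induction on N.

We claim P(N) = -N(N + 2)(2N - 1) for all N ≥ 1.
For the base case N = 1: P(1) = -3, and the closed form gives -3. They agree.
Inductive step: suppose the statement holds for some m ≥ 1, so P(m) = m(-2m^2 - 3m + 2).
Then P(m+1) = P(m) + (-6(m + 1)^2 + 3) = (m(-2m^2 - 3m + 2)) + (-6(m + 1)^2 + 3).
Simplifying, P(m+1) = -(m + 1)(m + 3)(2m + 1) = -(m+1)((m+1) + 2)(2(m+1) - 1),
which is the closed form with N = m+1.
This completes the induction.

P(N) = -N(N + 2)(2N - 1)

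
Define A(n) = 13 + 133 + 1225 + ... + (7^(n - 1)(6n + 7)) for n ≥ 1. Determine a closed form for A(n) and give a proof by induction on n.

A(n) = 7^n(n + 1) - 1

We claim A(n) = 7^n(n + 1) - 1 for all n ≥ 1.
Base step (n = 1): A(1) = 13, and the closed form gives 13. They agree.
For the inductive step, assume it holds for an arbitrary r ≥ 1, so A(r) = 7^r(r + 1) - 1.
Then A(r+1) = A(r) + (7^r(6r + 13)) = (7^r(r + 1) - 1) + (7^r(6r + 13)).
Simplifying, A(r+1) = 7·7^r·r + 14·7^r - 1 = 7^(r+1)((r+1) + 1) - 1,
which is the closed form with n = r+1.
By induction, the statement is established for all n ≥ 1.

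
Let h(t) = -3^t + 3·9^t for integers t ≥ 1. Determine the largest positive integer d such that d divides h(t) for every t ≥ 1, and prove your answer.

Computing the first values: h(1) = 24 and h(2) = 234; gcd(24, 234) = 6, so d ≤ 6.
We prove 6 | -3^t + 3·9^t for all t ≥ 1 by induction on t.
Base step (t = 1): h(1) = 24 = 6·(4), so 6 | h(1).
Inductive step: suppose the statement holds for some r ≥ 1, i.e. 6 | h(r). Then
h(r+1) − 9·h(r) = (-3^(r+1) + 3·9^(r+1)) − 9·(-3^r + 3·9^r) = (-1)·3^r·(3 − 9) = (6)·3^r. Since 6 | h(r) by the inductive hypothesis, 6 | 9·h(r); and 6 | 6 since 6 = 6·1. Therefore 6 | h(r+1).
This completes the induction.
Therefore the largest such d is 6.

d = 6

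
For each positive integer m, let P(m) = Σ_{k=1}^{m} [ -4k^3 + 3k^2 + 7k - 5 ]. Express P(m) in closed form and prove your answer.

P(m) = -m(m^3 + m^2 - 4m + 1)

We claim P(m) = -m(m^3 + m^2 - 4m + 1) for all m ≥ 1.
Base case (m = 1): P(1) = 1, and the closed form gives 1. They agree.
For the inductive step, assume it holds for an arbitrary k ≥ 1, so P(k) = k(-k^3 - k^2 + 4k - 1).
Then P(k+1) = P(k) + (-4k^3 - 9k^2 + k + 1) = (k(-k^3 - k^2 + 4k - 1)) + (-4k^3 - 9k^2 + k + 1).
Simplifying, P(k+1) = -(k + 1)(k^3 + 4k^2 + k - 1) = -(k+1)((k+1)^3 + (k+1)^2 - 4(k+1) + 1),
which is the closed form with m = k+1.
This completes the induction.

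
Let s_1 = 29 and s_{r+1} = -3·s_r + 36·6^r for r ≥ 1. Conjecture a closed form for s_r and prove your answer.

Computing the first terms: s_1 = 29, s_2 = 129, s_3 = 909. This suggests s_r = 5(-3)^(r - 1) + 4·6^r.
Base step (r = 1): the formula gives 29 = 29 = s_1.
For the inductive step, assume it holds for an arbitrary j ≥ 1, so s_j = 5(-3)^(j - 1) + 4·6^j.
Then s_{j+1} = -3·s_j + 36·6^j = -3·(5(-3)^(j - 1) + 4·6^j) + 36·6^j = 5(-3)^j + 4·6^(j + 1) = 5(-3)^((j+1) - 1) + 4·6^(j+1),
which is the claimed formula at r = j+1.
By the principle of mathematical induction, the result holds for all r ≥ 1.

s_r = 5(-3)^(r - 1) + 4·6^r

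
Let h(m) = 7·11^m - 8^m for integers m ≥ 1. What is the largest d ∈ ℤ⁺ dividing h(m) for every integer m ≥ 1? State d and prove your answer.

Computing the first values: h(1) = 69 and h(2) = 783; gcd(69, 783) = 3, so d ≤ 3.
We prove 3 | 7·11^m - 8^m for all m ≥ 1 by induction on m.
Base step (m = 1): h(1) = 69 = 3·(23), so 3 | h(1).
Inductive step: suppose the statement holds for some r ≥ 1, i.e. 3 | h(r). Then
h(r+1) − 11·h(r) = (7·11^(r+1) - 8^(r+1)) − 11·(7·11^r - 8^r) = (-1)·8^r·(8 − 11) = (3)·8^r. Since 3 | h(r) by the inductive hypothesis, 3 | 11·h(r); and 3 | 3 since 3 = 3·1. Therefore 3 | h(r+1).
This completes the induction.
Therefore the largest such d is 3.

d = 3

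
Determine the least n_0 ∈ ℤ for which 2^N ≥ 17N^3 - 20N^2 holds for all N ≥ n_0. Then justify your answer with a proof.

n_0 = 16

At N = 15: 32768 < 52875, so the inequality fails and n_0 ≥ 16. We prove 2^N ≥ 17N^3 - 20N^2 for all N ≥ 16.
For the base case N = 16: 2^N = 65536 and 17N^3 - 20N^2 = 64512, so 65536 ≥ 64512.
Inductive step: assume the claim holds for N = j, so 2^j ≥ 17j^3 - 20j^2.
Then 2^(j + 1) = 2·(2^j) ≥ 2·(17j^3 - 20j^2).
Also, for j ≥ 16 we have 2·(17j^3 - 20j^2) ≥ 17(j+1)^3 - 20(j+1)^2, since 2·(17j^3 - 20j^2) − (17(j+1)^3 - 20(j+1)^2) = 17j^3 - 71j^2 - 11j + 3, which is nonnegative for all j ≥ 16.
Combining, 2^(j + 1) ≥ 17(j+1)^3 - 20(j+1)^2.
By induction, the statement is established for all N ≥ 16.
Hence the smallest such n_0 is 16.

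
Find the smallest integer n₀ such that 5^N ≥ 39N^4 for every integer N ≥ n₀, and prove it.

n₀ = 8

At N = 7: 78125 < 93639, so the inequality fails and n₀ ≥ 8. We prove 5^N ≥ 39N^4 for all N ≥ 8.
When N = 8: 5^N = 390625 and 39N^4 = 159744, so 390625 ≥ 159744.
Inductive step: assume the claim holds for N = r, so 5^r ≥ 39r^4.
Then 5^(r + 1) = 5·(5^r) ≥ 5·(39r^4).
Also, for r ≥ 8 we have 5·(39r^4) ≥ 39(r+1)^4, since 5 ≥ (1 + 1/r)^4 for all r ≥ 8.
Combining, 5^(r + 1) ≥ 39(r+1)^4.
Hence, by induction on N, the claim holds for every N ≥ 8.
Hence the smallest such n₀ is 8.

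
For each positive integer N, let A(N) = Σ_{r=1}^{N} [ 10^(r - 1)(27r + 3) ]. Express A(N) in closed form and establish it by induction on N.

A(N) = 3·10^N·N

We claim A(N) = 3·10^N·N for all N ≥ 1.
For the base case N = 1: A(1) = 30, and the closed form gives 30. They agree.
For the inductive step, assume it holds for an arbitrary r ≥ 1, so A(r) = 3·10^r·r.
Then A(r+1) = A(r) + (10^r(27r + 30)) = (3·10^r·r) + (10^r(27r + 30)).
Simplifying, A(r+1) = 30·10^r(r + 1) = 3·10^(r+1)·(r+1),
which is the closed form with N = r+1.
Hence, by induction on N, the claim holds for every N ≥ 1.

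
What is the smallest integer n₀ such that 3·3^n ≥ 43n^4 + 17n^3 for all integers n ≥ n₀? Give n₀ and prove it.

At n = 11: 531441 < 652190, so the inequality fails and n₀ ≥ 12. We prove 3·3^n ≥ 43n^4 + 17n^3 for all n ≥ 12.
When n = 12: 3·3^n = 1594323 and 43n^4 + 17n^3 = 921024, so 1594323 ≥ 921024.
Inductive step: suppose the statement holds for some i ≥ 12, so 3·3^i ≥ 43i^4 + 17i^3.
Then 3·3^(i + 1) = 3·(3·3^i) ≥ 3·(43i^4 + 17i^3).
Also, for i ≥ 12 we have 3·(43i^4 + 17i^3) ≥ 43(i+1)^4 + 17(i+1)^3, since 3·(43i^4 + 17i^3) − (43(i+1)^4 + 17(i+1)^3) = 86i^4 - 138i^3 - 309i^2 - 223i - 60, which is nonnegative for all i ≥ 12.
Combining, 3·3^(i + 1) ≥ 43(i+1)^4 + 17(i+1)^3.
Hence, by induction on n, the claim holds for every n ≥ 12.
Hence the smallest such n₀ is 12.

n₀ = 12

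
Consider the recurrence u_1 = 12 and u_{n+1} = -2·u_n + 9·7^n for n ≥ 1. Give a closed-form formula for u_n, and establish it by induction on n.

Computing the first terms: u_1 = 12, u_2 = 39, u_3 = 363. This suggests u_n = 5(-2)^(n - 1) + 7^n.
Base case (n = 1): the formula gives 12 = 12 = u_1.
Inductive step: assume the claim holds for n = r, so u_r = 5(-2)^(r - 1) + 7^r.
Then u_{r+1} = -2·u_r + 9·7^r = -2·(5(-2)^(r - 1) + 7^r) + 9·7^r = 5(-2)^r + 7^(r + 1) = 5(-2)^((r+1) - 1) + 7^(r+1),
which is the claimed formula at n = r+1.
This completes the induction.

u_n = 5(-2)^(n - 1) + 7^n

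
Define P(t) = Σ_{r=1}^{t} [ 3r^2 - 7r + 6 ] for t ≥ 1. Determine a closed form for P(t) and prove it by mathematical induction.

P(t) = t(t^2 - 2t + 3)

We claim P(t) = t(t^2 - 2t + 3) for all t ≥ 1.
Base case (t = 1): P(1) = 2, and the closed form gives 2. They agree.
Suppose the result is true for t = r, so P(r) = r(r^2 - 2r + 3).
Then P(r+1) = P(r) + (3r^2 - r + 2) = (r(r^2 - 2r + 3)) + (3r^2 - r + 2).
Simplifying, P(r+1) = (r + 1)(r^2 + 2) = (r+1)((r+1)^2 - 2(r+1) + 3),
which is the closed form with t = r+1.
By induction, the statement is established for all t ≥ 1.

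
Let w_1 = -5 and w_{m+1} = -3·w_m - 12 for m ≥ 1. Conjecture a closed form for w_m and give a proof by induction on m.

w_m = -2(-3)^(m - 1) - 3

Computing the first terms: w_1 = -5, w_2 = 3, w_3 = -21. This suggests w_m = -2(-3)^(m - 1) - 3.
Base case (m = 1): the formula gives -5 = -5 = w_1.
Inductive step: suppose the statement holds for some j ≥ 1, so w_j = -2(-3)^(j - 1) - 3.
Then w_{j+1} = -3·w_j - 12 = -3·(-2(-3)^(j - 1) - 3) - 12 = -2(-3)^j - 3 = -2(-3)^((j+1) - 1) - 3,
which is the claimed formula at m = j+1.
By the principle of mathematical induction, the result holds for all m ≥ 1.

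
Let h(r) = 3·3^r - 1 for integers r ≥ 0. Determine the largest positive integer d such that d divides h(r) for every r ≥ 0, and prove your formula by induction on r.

d = 2

Computing the first values: h(0) = 2 and h(1) = 8; gcd(2, 8) = 2, so d ≤ 2.
We prove 2 | 3·3^r - 1 for all r ≥ 0 by induction on r.
For the base case r = 0: h(0) = 2 = 2·(1), so 2 | h(0).
For the inductive step, assume it holds for an arbitrary j ≥ 0, i.e. 2 | h(j). Then
h(j+1) = 3·3^(j+1) - 1 = 3·(3·3^j - 1) + 2 = 3·h(j) + 2. The first term is divisible by 2 by the inductive hypothesis, and 2 is divisible by 2. Hence 2 | h(j+1).
By the principle of mathematical induction, the result holds for all r ≥ 0.
Therefore the largest such d is 2.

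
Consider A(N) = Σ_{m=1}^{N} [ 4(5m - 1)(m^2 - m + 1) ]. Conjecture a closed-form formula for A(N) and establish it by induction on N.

We claim A(N) = N(5N^3 + 2N^2 + 5N + 4) for all N ≥ 1.
When N = 1: A(1) = 16, and the closed form gives 16. They agree.
For the inductive step, assume it holds for an arbitrary m ≥ 1, so A(m) = m(5m^3 + 2m^2 + 5m + 4).
Then A(m+1) = A(m) + (-4(m - (m + 1)^2)(5m + 4)) = (m(5m^3 + 2m^2 + 5m + 4)) + (-4(m - (m + 1)^2)(5m + 4)).
Simplifying, A(m+1) = (m + 1)(5m^3 + 17m^2 + 24m + 16) = (m+1)(5(m+1)^3 + 2(m+1)^2 + 5(m+1) + 4),
which is the closed form with N = m+1.
By the principle of mathematical induction, the result holds for all N ≥ 1.

A(N) = N(5N^3 + 2N^2 + 5N + 4)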